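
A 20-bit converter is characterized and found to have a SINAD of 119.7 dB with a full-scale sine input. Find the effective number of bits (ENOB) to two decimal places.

ENOB = (SINAD − 1.76) / 6.02 = (119.7 − 1.76)/6.02 = 19.591.

19.59 bits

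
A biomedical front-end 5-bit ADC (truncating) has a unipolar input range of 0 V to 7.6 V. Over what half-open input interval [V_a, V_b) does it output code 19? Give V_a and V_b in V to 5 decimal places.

LSB = 7.6/2^5 = 237.500 mV.
V_a = V_low + 19·LSB = 4.5125 V; V_b = V_low + 20·LSB = 4.75 V.

[4.51250 V, 4.75000 V)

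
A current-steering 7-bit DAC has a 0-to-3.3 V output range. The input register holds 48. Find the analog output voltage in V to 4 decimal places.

1.2375 V

LSB = 3.3 V / 2^7 = 25.781 mV.
V_out = 0 + 48 × 0.0257812 V = 1.2375 V.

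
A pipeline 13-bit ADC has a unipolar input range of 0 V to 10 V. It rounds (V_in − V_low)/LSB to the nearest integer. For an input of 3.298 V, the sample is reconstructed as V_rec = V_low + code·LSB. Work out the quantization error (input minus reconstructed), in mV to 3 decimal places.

Step size: 10 V ÷ 2^13 = 1.221 mV.
(3.298 − 0)/0.0012207 = 2701.7216; round gives code 2702.
V_rec = 0 + 2702·0.0012207 = 3.2983398 V.
Difference: -0.000339844 V → -0.340 mV.

-0.340 mV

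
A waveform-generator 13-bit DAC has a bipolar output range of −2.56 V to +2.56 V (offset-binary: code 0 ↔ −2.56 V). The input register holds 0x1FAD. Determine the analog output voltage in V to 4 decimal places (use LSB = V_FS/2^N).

2.5081 V

LSB = 5.12 V / 2^13 = 0.625 mV.
Code 0x1FAD = 8109 decimal.
V_out = (−2.56) + 8109 × 0.000625 V = 2.50813 V.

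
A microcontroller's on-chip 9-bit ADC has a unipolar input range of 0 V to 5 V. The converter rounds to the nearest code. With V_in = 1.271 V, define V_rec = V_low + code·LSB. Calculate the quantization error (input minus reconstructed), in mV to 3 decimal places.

LSB = 5/2^9 = 9.766 mV.
(V_in − V_low)/LSB = (1.271 − 0)/0.00976562 = 130.1504 → code 130 (round).
Reconstructed: 1.2695312 V.
Difference: 0.00146875 V → 1.469 mV.

1.469 mV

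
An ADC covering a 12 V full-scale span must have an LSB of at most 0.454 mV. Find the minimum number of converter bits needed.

Number of steps required ≥ 12 V / 0.454 mV = 26431.72.
Need 2^N ≥ 26431.72; 2^14 = 16384, 2^15 = 32768.
Minimum N = 15.

15 bits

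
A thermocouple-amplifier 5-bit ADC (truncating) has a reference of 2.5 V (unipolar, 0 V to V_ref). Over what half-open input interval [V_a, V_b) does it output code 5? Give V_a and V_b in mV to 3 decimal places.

[390.625 mV, 468.750 mV)

LSB = 2.5/2^5 = 78.125 mV.
V_a = V_low + 5·LSB = 0.390625 V; V_b = V_low + 6·LSB = 0.46875 V.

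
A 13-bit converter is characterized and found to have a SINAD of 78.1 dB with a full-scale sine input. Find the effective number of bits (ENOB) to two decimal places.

ENOB = (SINAD − 1.76) / 6.02 = (78.1 − 1.76)/6.02 = 12.681.

12.68 bits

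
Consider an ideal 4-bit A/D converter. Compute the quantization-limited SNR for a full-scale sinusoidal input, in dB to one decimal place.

SNR ≈ 6.02·N + 1.76 dB = 6.02·4 + 1.76 = 25.84 dB.

25.8 dB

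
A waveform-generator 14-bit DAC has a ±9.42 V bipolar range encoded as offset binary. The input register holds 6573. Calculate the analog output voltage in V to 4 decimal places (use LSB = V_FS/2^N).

LSB = 18.84 V / 2^14 = 1.150 mV.
V_out = (−9.42) + 6573 × 0.0011499 V = -1.86169 V.

-1.8617 V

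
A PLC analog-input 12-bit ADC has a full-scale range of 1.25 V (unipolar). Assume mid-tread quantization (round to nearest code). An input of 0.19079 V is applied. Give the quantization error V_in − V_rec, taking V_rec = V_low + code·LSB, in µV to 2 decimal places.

55.14 µV

Step size: 1.25 V ÷ 2^12 = 305.18 µV.
Scaled input = 625.1807 LSBs, so code = 625.
V_rec = 0 + 625·0.000305176 = 0.19073486 V.
V_in − V_rec = 5.51367e-05 V = 55.14 µV.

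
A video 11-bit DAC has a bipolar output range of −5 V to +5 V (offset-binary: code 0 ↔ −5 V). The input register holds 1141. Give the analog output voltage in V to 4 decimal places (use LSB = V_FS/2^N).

LSB = 10 V / 2^11 = 4.883 mV.
V_out = (−5) + 1141 × 0.00488281 V = 0.571289 V.

0.5713 V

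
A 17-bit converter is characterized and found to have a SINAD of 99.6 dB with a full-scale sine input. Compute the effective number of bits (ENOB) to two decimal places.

16.25 bits

ENOB = (SINAD − 1.76) / 6.02 = (99.6 − 1.76)/6.02 = 16.252.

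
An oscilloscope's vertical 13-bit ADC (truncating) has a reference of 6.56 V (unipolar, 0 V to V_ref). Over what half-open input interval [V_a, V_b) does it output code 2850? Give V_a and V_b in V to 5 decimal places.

[2.28223 V, 2.28303 V)

LSB = 6.56/2^13 = 0.801 mV.
V_a = V_low + 2850·LSB = 2.28223 V; V_b = V_low + 2851·LSB = 2.28303 V.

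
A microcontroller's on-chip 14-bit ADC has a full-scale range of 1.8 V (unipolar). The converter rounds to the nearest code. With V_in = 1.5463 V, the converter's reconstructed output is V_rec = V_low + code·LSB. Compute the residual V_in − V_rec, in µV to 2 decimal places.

LSB = 1.8/2^14 = 109.86 µV.
(V_in − V_low)/LSB = (1.5463 − 0)/0.000109863 = 14074.7662 → code 14075 (round).
Code 14075 maps back to 0 + 14075×0.000109863 V = 1.5463257 V.
V_in − V_rec = -2.56836e-05 V = -25.68 µV.

-25.68 µV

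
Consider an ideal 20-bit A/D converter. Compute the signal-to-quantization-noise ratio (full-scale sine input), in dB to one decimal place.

122.2 dB

SNR ≈ 6.02·N + 1.76 dB = 6.02·20 + 1.76 = 122.16 dB.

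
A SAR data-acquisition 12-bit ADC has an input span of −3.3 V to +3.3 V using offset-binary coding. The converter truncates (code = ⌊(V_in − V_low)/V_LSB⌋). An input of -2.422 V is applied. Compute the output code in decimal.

With 4096 levels over 6.6 V, one step is 1.611 mV.
Input sits at 544.892 steps above V_low.
So the output code is 544.

code 544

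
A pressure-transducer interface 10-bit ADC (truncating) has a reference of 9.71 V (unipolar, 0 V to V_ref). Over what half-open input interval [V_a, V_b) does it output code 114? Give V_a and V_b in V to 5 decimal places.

[1.08100 V, 1.09048 V)

LSB = 9.71/2^10 = 9.482 mV.
V_a = V_low + 114·LSB = 1.081 V; V_b = V_low + 115·LSB = 1.09048 V.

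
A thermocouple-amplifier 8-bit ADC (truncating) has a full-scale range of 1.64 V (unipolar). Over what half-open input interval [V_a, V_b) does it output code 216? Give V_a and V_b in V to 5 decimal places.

LSB = 1.64/2^8 = 6.406 mV.
V_a = V_low + 216·LSB = 1.38375 V; V_b = V_low + 217·LSB = 1.39016 V.

[1.38375 V, 1.39016 V)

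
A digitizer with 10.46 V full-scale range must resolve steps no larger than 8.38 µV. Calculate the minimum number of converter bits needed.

Number of steps required ≥ 10.46 V / 8.38 µV = 1248210.02.
Need 2^N ≥ 1248210.02; 2^20 = 1048576, 2^21 = 2097152.
Minimum N = 21.

21 bits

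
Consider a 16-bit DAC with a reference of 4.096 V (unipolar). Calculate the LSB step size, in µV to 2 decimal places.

Full-scale span = 4.096 V.
LSB = 4.096 / 2^16 = 4.096 / 65536 = 6.25e-05 V = 62.50 µV.

62.50 µV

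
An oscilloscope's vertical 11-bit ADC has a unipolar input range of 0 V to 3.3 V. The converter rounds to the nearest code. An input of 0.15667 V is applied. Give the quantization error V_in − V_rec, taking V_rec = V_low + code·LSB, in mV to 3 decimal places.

0.371 mV

One LSB is 3.3 V / 2048 = 1.611 mV.
Scaled input = 97.2304 LSBs, so code = 97.
V_rec = 0 + 97·0.00161133 = 0.15629883 V.
Error = 0.15667 − 0.15629883 = 0.000371172 V = 0.371 mV.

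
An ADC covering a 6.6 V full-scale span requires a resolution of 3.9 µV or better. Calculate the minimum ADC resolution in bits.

Number of steps required ≥ 6.6 V / 3.9 µV = 1692307.69.
Need 2^N ≥ 1692307.69; 2^20 = 1048576, 2^21 = 2097152.
Minimum N = 21.

21 bits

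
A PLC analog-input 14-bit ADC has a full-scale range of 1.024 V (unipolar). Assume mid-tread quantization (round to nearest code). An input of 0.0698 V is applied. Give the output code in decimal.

LSB = 1.024 V / 16384 = 62.50 µV.
Input sits at 1116.800 steps above V_low.
Round → code 1117.

code 1117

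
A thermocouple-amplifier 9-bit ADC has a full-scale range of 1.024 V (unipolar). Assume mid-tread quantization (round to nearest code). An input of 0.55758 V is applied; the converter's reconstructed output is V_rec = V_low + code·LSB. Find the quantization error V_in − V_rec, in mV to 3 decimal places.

-0.420 mV

LSB = 1.024/2^9 = 2.000 mV.
Scaled input = 278.7900 LSBs, so code = 279.
Reconstructed: 0.558 V.
Error = 0.55758 − 0.558 = -0.00042 V = -0.420 mV.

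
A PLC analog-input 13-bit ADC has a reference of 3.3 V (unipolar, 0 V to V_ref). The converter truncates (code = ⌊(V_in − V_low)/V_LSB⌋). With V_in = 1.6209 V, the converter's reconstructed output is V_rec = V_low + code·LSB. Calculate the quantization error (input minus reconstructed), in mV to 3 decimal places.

0.307 mV

One LSB is 3.3 V / 8192 = 402.83 µV.
Scaled input = 4023.7615 LSBs, so code = 4023.
Reconstructed: 1.6205933 V.
Difference: 0.000306738 V → 0.307 mV.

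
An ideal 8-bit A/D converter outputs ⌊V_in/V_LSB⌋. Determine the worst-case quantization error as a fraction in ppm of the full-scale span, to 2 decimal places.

Truncating → worst-case error = 1 LSB = V_FS/2^8, so 1e+06/256 = 3906.25 ppm of full scale.

3906.25 ppm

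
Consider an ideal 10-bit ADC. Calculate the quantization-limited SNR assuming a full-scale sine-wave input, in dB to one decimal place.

SNR ≈ 6.02·N + 1.76 dB = 6.02·10 + 1.76 = 61.96 dB.

62.0 dB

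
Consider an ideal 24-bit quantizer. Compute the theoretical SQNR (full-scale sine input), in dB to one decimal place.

146.2 dB

SNR ≈ 6.02·N + 1.76 dB = 6.02·24 + 1.76 = 146.24 dB.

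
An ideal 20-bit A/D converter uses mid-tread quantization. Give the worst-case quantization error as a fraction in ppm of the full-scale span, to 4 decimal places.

0.4768 ppm

Rounding → worst-case error = ½ LSB = V_FS/2^21, so 1e+06/2097152 = 0.476837 ppm of full scale.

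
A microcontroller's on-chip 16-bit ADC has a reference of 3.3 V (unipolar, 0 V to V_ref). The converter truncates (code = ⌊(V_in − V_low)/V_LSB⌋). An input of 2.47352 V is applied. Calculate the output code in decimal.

LSB = 3.3 V / 65536 = 50.35 µV.
(V_in − V_low)/LSB = (2.47352 − 0) / 5.0354e-05 = 49122.608.
So the output code is 49122.

code 49122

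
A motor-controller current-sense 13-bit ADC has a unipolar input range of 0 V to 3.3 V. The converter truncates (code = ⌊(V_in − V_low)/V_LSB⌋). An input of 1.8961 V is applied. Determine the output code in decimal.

code 4706

Full-scale span = 3.3 V; LSB = 3.3/2^13 = 402.83 µV.
Input sits at 4706.925 steps above V_low.
So the output code is 4706.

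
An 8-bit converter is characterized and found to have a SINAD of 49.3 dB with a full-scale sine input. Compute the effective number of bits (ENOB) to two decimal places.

7.90 bits

ENOB = (SINAD − 1.76) / 6.02 = (49.3 − 1.76)/6.02 = 7.897.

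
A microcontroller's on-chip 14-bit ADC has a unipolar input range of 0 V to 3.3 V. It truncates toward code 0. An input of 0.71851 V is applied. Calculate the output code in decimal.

With 16384 levels over 3.3 V, one step is 201.42 µV.
(0.71851 − 0) / 0.000201416 = 3567.293 LSBs.
Floor → code 3567.

code 3567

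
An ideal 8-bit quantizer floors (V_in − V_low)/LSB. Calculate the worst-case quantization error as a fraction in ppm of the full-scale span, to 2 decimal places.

Truncating → worst-case error = 1 LSB = V_FS/2^8, so 1e+06/256 = 3906.25 ppm of full scale.

3906.25 ppm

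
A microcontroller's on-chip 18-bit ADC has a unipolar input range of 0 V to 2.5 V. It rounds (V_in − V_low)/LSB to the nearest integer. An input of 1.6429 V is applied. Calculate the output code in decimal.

code 172271

With 262144 levels over 2.5 V, one step is 9.54 µV.
Input sits at 172270.551 steps above V_low.
round(172270.551) = 172271.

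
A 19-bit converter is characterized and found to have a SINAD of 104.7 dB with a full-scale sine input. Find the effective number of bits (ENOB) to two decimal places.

ENOB = (SINAD − 1.76) / 6.02 = (104.7 − 1.76)/6.02 = 17.100.

17.10 bits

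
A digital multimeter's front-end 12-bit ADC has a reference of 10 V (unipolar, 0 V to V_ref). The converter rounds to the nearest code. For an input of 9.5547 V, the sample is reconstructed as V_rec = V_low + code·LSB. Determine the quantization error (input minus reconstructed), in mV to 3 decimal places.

One LSB is 10 V / 4096 = 2.441 mV.
(V_in − V_low)/LSB = (9.5547 − 0)/0.00244141 = 3913.6051 → code 3914 (round).
V_rec = 0 + 3914·0.00244141 = 9.5556641 V.
Error = 9.5547 − 9.5556641 = -0.000964062 V = -0.964 mV.

-0.964 mV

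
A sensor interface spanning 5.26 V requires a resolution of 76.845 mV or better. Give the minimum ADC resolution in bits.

7 bits

Number of steps required ≥ 5.26 V / 76.845 mV = 68.45.
Need 2^N ≥ 68.45; 2^6 = 64, 2^7 = 128.
Minimum N = 7.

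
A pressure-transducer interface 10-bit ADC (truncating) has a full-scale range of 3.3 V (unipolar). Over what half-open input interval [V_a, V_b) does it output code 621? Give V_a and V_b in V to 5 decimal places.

[2.00127 V, 2.00449 V)

LSB = 3.3/2^10 = 3.223 mV.
V_a = V_low + 621·LSB = 2.00127 V; V_b = V_low + 622·LSB = 2.00449 V.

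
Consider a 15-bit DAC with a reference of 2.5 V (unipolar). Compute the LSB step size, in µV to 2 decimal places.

76.29 µV

Full-scale span = 2.5 V.
LSB = 2.5 / 2^15 = 2.5 / 32768 = 7.62939e-05 V = 76.29 µV.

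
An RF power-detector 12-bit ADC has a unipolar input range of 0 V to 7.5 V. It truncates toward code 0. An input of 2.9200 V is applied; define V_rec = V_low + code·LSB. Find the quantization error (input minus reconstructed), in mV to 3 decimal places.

One LSB is 7.5 V / 4096 = 1.831 mV.
Scaled input = 1594.7093 LSBs, so code = 1594.
Reconstructed: 2.9187012 V.
V_in − V_rec = 0.00129883 V = 1.299 mV.

1.299 mV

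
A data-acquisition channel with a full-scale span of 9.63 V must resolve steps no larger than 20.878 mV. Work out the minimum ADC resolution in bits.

Number of steps required ≥ 9.63 V / 20.878 mV = 461.25.
Need 2^N ≥ 461.25; 2^8 = 256, 2^9 = 512.
Minimum N = 9.

9 bits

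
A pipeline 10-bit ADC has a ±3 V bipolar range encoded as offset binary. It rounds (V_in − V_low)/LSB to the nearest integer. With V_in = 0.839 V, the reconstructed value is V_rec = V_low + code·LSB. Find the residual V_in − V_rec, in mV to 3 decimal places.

LSB = 6/2^10 = 5.859 mV.
(V_in − V_low)/LSB = (0.839 − (−3))/0.00585938 = 655.1893 → code 655 (round).
Code 655 maps back to (−3) + 655×0.00585938 V = 0.83789062 V.
V_in − V_rec = 0.00110937 V = 1.109 mV.

1.109 mV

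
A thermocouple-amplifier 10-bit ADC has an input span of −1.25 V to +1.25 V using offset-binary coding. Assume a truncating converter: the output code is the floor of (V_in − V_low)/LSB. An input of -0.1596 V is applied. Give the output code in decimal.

Full-scale span = 2.5 V; LSB = 2.5/2^10 = 2.441 mV.
Input sits at 446.628 steps above V_low.
So the output code is 446.

code 446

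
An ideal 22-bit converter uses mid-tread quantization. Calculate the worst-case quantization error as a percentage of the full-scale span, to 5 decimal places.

Rounding → worst-case error = ½ LSB = V_FS/2^23, so 100/8388608 = 1.19209e-05 % of full scale.

0.00001 %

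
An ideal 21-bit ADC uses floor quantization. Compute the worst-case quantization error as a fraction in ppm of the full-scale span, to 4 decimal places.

0.4768 ppm

Truncating → worst-case error = 1 LSB = V_FS/2^21, so 1e+06/2097152 = 0.476837 ppm of full scale.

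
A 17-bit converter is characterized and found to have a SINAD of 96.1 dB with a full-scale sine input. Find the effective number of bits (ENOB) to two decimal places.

15.67 bits

ENOB = (SINAD − 1.76) / 6.02 = (96.1 − 1.76)/6.02 = 15.671.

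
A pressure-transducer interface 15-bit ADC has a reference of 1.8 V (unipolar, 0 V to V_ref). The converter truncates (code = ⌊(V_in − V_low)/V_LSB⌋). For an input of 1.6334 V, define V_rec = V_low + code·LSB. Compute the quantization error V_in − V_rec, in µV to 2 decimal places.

LSB = 1.8/2^15 = 54.93 µV.
(V_in − V_low)/LSB = (1.6334 − 0)/5.49316e-05 = 29735.1396 → code 29735 (floor).
Code 29735 maps back to 0 + 29735×5.49316e-05 V = 1.6333923 V.
Error = 1.6334 − 1.6333923 = 7.66602e-06 V = 7.67 µV.

7.67 µV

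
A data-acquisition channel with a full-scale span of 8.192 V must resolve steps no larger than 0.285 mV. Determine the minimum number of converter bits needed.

15 bits

Number of steps required ≥ 8.192 V / 0.285 mV = 28743.86.
Need 2^N ≥ 28743.86; 2^14 = 16384, 2^15 = 32768.
Minimum N = 15.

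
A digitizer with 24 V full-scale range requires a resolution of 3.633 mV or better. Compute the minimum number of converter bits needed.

Number of steps required ≥ 24 V / 3.633 mV = 6606.11.
Need 2^N ≥ 6606.11; 2^12 = 4096, 2^13 = 8192.
Minimum N = 13.

13 bits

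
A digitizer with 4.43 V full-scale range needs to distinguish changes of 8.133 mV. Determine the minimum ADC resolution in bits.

10 bits

Number of steps required ≥ 4.43 V / 8.133 mV = 544.69.
Need 2^N ≥ 544.69; 2^9 = 512, 2^10 = 1024.
Minimum N = 10.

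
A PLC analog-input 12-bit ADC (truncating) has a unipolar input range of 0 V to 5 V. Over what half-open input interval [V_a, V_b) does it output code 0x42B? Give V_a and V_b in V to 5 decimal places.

LSB = 5/2^12 = 1.221 mV.
Code 0x42B = 1067 decimal.
V_a = V_low + 1067·LSB = 1.30249 V; V_b = V_low + 1068·LSB = 1.30371 V.

[1.30249 V, 1.30371 V)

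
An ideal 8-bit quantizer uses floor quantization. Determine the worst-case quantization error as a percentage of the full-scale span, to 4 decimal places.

Truncating → worst-case error = 1 LSB = V_FS/2^8, so 100/256 = 0.390625 % of full scale.

0.3906 %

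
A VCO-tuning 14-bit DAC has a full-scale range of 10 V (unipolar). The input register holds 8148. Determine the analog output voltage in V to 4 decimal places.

LSB = 10 V / 2^14 = 0.610 mV.
V_out = 0 + 8148 × 0.000610352 V = 4.97314 V.

4.9731 V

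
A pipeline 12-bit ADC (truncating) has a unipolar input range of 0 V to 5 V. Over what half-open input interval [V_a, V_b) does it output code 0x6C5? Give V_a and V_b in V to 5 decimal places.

LSB = 5/2^12 = 1.221 mV.
Code 0x6C5 = 1733 decimal.
V_a = V_low + 1733·LSB = 2.11548 V; V_b = V_low + 1734·LSB = 2.1167 V.

[2.11548 V, 2.11670 V)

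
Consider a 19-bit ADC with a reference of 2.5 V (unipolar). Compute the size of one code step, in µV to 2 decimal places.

Full-scale span = 2.5 V.
LSB = 2.5 / 2^19 = 2.5 / 524288 = 4.76837e-06 V = 4.77 µV.

4.77 µV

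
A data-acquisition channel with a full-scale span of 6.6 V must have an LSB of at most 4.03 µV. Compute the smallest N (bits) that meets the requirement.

21 bits

Number of steps required ≥ 6.6 V / 4.03 µV = 1637717.12.
Need 2^N ≥ 1637717.12; 2^20 = 1048576, 2^21 = 2097152.
Minimum N = 21.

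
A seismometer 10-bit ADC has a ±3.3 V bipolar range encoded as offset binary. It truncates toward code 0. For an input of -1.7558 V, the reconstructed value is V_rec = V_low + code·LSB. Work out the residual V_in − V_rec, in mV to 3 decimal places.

One LSB is 6.6 V / 1024 = 6.445 mV.
(V_in − V_low)/LSB = (-1.7558 − (−3.3))/0.00644531 = 239.5850 → code 239 (floor).
Code 239 maps back to (−3.3) + 239×0.00644531 V = -1.7595703 V.
Difference: 0.00377031 V → 3.770 mV.

3.770 mV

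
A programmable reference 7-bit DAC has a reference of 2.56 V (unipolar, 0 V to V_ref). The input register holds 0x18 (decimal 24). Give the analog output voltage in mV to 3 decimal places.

LSB = 2.56 V / 2^7 = 20.000 mV.
Code 0x18 = 24 decimal.
V_out = 0 + 24 × 0.02 V = 0.48 V.
= 480.000 mV.

480.000 mV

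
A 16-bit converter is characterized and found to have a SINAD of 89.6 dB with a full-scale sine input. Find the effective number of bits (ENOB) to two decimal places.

14.59 bits

ENOB = (SINAD − 1.76) / 6.02 = (89.6 − 1.76)/6.02 = 14.591.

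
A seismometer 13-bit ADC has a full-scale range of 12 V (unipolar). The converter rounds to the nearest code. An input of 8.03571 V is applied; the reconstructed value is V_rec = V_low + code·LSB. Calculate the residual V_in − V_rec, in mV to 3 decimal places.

Step size: 12 V ÷ 2^13 = 1.465 mV.
(8.03571 − 0)/0.00146484 = 5485.7114; round gives code 5486.
V_rec = 0 + 5486·0.00146484 = 8.0361328 V.
Difference: -0.000422813 V → -0.423 mV.

-0.423 mV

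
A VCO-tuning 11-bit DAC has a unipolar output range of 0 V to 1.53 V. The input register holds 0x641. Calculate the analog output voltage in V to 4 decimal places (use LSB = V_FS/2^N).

1.1961 V

LSB = 1.53 V / 2^11 = 0.747 mV.
Code 0x641 = 1601 decimal.
V_out = 0 + 1601 × 0.00074707 V = 1.19606 V.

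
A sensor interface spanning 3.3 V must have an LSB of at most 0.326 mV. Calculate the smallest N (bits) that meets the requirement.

Number of steps required ≥ 3.3 V / 0.326 mV = 10122.70.
Need 2^N ≥ 10122.70; 2^13 = 8192, 2^14 = 16384.
Minimum N = 14.

14 bits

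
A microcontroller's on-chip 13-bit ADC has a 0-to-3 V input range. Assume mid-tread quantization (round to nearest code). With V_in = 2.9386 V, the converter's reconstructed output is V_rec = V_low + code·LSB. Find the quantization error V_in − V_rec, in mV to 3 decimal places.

0.123 mV

One LSB is 3 V / 8192 = 366.21 µV.
(V_in − V_low)/LSB = (2.9386 − 0)/0.000366211 = 8024.3371 → code 8024 (round).
Reconstructed: 2.9384766 V.
Error = 2.9386 − 2.9384766 = 0.000123438 V = 0.123 mV.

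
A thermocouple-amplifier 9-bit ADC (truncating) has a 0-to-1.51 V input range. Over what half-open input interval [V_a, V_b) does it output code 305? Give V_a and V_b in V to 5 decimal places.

LSB = 1.51/2^9 = 2.949 mV.
V_a = V_low + 305·LSB = 0.899512 V; V_b = V_low + 306·LSB = 0.902461 V.

[0.89951 V, 0.90246 V)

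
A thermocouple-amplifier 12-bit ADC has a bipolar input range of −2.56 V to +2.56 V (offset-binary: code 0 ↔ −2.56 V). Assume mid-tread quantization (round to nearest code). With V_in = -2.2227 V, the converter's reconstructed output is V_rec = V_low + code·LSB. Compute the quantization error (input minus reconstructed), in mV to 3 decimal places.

Step size: 5.12 V ÷ 2^12 = 1.250 mV.
(V_in − V_low)/LSB = (-2.2227 − (−2.56))/0.00125 = 269.8400 → code 270 (round).
V_rec = (−2.56) + 270·0.00125 = -2.2225 V.
V_in − V_rec = -0.0002 V = -0.200 mV.

-0.200 mV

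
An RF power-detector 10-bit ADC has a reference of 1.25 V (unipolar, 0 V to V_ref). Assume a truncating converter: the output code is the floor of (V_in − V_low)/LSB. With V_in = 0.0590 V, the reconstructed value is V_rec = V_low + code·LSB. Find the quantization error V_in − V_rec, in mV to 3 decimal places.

0.406 mV

Step size: 1.25 V ÷ 2^10 = 1.221 mV.
Scaled input = 48.3328 LSBs, so code = 48.
Reconstructed: 0.05859375 V.
V_in − V_rec = 0.00040625 V = 0.406 mV.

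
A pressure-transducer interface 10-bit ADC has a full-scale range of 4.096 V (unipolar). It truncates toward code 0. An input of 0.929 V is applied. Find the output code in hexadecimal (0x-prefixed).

code 0xE8 (decimal 232)

LSB = 4.096 V / 1024 = 4.000 mV.
Input sits at 232.250 steps above V_low.
Floor → code 232.
In hexadecimal (0x-prefixed): 0xE8.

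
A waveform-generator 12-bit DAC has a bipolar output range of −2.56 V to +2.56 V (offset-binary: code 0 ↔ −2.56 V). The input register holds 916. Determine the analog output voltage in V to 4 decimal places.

LSB = 5.12 V / 2^12 = 1.250 mV.
V_out = (−2.56) + 916 × 0.00125 V = -1.415 V.

-1.4150 V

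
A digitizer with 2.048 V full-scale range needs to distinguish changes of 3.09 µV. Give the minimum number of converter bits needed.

Number of steps required ≥ 2.048 V / 3.09 µV = 662783.17.
Need 2^N ≥ 662783.17; 2^19 = 524288, 2^20 = 1048576.
Minimum N = 20.

20 bits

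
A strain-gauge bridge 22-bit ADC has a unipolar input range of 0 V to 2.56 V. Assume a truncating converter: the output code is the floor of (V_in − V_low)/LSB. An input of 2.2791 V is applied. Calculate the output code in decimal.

code 3734077

With 4194304 levels over 2.56 V, one step is 0.61 µV.
Input sits at 3734077.440 steps above V_low.
Floor → code 3734077.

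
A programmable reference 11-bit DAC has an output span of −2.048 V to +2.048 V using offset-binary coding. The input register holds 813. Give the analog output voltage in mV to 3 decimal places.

LSB = 4.096 V / 2^11 = 2.000 mV.
V_out = (−2.048) + 813 × 0.002 V = -0.422 V.
= -422.000 mV.

-422.000 mV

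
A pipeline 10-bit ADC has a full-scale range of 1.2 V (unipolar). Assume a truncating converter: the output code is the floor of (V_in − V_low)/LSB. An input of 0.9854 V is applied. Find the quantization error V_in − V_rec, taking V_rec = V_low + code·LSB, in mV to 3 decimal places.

Step size: 1.2 V ÷ 2^10 = 1.172 mV.
(0.9854 − 0)/0.00117187 = 840.8747; ⌊·⌋ gives code 840.
Reconstructed: 0.984375 V.
Error = 0.9854 − 0.984375 = 0.001025 V = 1.025 mV.

1.025 mV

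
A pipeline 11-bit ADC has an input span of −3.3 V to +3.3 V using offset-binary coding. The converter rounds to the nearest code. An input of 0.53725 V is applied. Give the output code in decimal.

LSB = 6.6 V / 2048 = 3.223 mV.
(0.53725 − (−3.3)) / 0.00322266 = 1190.710 LSBs.
round(1190.710) = 1191.

code 1191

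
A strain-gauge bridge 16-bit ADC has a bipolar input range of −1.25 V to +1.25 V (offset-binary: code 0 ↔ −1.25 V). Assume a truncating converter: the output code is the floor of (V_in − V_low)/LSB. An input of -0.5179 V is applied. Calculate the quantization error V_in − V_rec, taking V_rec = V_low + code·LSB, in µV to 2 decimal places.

Step size: 2.5 V ÷ 2^16 = 38.15 µV.
Scaled input = 19191.5622 LSBs, so code = 19191.
Code 19191 maps back to (−1.25) + 19191×3.8147e-05 V = -0.51792145 V.
Difference: 2.14478e-05 V → 21.45 µV.

21.45 µV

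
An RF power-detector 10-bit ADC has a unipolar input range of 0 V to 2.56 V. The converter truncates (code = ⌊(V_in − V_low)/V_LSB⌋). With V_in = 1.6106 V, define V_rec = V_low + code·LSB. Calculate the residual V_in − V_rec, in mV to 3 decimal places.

One LSB is 2.56 V / 1024 = 2.500 mV.
(V_in − V_low)/LSB = (1.6106 − 0)/0.0025 = 644.2400 → code 644 (floor).
Reconstructed: 1.61 V.
V_in − V_rec = 0.0006 V = 0.600 mV.

0.600 mV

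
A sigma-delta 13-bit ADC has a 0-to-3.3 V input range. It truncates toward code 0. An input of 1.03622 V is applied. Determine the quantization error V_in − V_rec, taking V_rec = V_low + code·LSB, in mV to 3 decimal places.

One LSB is 3.3 V / 8192 = 402.83 µV.
(1.03622 − 0)/0.000402832 = 2572.3376; ⌊·⌋ gives code 2572.
V_rec = 0 + 2572·0.000402832 = 1.036084 V.
Difference: 0.000136016 V → 0.136 mV.

0.136 mV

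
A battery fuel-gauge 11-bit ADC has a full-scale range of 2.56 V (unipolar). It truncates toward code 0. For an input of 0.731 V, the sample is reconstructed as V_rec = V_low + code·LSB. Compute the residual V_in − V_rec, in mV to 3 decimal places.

Step size: 2.56 V ÷ 2^11 = 1.250 mV.
Scaled input = 584.8000 LSBs, so code = 584.
V_rec = 0 + 584·0.00125 = 0.73 V.
Difference: 0.001 V → 1.000 mV.

1.000 mV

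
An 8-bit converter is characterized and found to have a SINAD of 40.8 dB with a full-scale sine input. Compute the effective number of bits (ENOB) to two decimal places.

ENOB = (SINAD − 1.76) / 6.02 = (40.8 − 1.76)/6.02 = 6.485.

6.49 bits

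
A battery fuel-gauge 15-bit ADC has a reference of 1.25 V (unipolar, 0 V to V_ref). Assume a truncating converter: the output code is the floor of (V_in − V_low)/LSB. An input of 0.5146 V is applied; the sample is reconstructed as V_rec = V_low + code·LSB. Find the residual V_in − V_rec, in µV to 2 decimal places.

LSB = 1.25/2^15 = 38.15 µV.
Scaled input = 13489.9302 LSBs, so code = 13489.
Reconstructed: 0.51456451 V.
V_in − V_rec = 3.54858e-05 V = 35.49 µV.

35.49 µV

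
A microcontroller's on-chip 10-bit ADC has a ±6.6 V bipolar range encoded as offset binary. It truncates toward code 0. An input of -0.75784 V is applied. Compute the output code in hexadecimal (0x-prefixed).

code 0x1C5 (decimal 453)

Full-scale span = 13.2 V; LSB = 13.2/2^10 = 12.891 mV.
(-0.75784 − (−6.6)) / 0.0128906 = 453.210 LSBs.
⌊·⌋(453.210) = 453.
In hexadecimal (0x-prefixed): 0x1C5.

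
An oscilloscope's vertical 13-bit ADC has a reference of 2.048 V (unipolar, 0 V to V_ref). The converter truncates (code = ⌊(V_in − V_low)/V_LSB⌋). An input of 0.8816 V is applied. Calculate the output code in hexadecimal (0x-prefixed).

With 8192 levels over 2.048 V, one step is 250.00 µV.
Input sits at 3526.400 steps above V_low.
⌊·⌋(3526.400) = 3526.
In hexadecimal (0x-prefixed): 0xDC6.

code 0xDC6 (decimal 3526)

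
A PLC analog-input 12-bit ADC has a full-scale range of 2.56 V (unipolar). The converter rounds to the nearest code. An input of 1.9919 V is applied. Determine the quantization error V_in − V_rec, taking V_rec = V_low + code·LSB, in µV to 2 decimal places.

One LSB is 2.56 V / 4096 = 0.625 mV.
(1.9919 − 0)/0.000625 = 3187.0400; round gives code 3187.
Reconstructed: 1.991875 V.
Error = 1.9919 − 1.991875 = 2.5e-05 V = 25.00 µV.

25.00 µV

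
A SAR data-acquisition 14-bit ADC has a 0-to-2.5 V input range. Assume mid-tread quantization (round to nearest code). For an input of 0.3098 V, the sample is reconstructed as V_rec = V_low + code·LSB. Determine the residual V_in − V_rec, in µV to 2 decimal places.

One LSB is 2.5 V / 16384 = 152.59 µV.
(0.3098 − 0)/0.000152588 = 2030.3053; round gives code 2030.
V_rec = 0 + 2030·0.000152588 = 0.30975342 V.
Difference: 4.6582e-05 V → 46.58 µV.

46.58 µV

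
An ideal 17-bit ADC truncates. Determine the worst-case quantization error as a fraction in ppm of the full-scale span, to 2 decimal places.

7.63 ppm

Truncating → worst-case error = 1 LSB = V_FS/2^17, so 1e+06/131072 = 7.62939 ppm of full scale.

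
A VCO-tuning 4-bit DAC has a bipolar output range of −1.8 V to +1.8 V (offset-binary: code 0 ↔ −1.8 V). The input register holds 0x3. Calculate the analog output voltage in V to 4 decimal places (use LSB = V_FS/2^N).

LSB = 3.6 V / 2^4 = 225.000 mV.
Code 0x3 = 3 decimal.
V_out = (−1.8) + 3 × 0.225 V = -1.125 V.

-1.1250 V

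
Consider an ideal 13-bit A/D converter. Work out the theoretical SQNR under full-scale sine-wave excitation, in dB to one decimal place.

80.0 dB

SNR ≈ 6.02·N + 1.76 dB = 6.02·13 + 1.76 = 80.02 dB.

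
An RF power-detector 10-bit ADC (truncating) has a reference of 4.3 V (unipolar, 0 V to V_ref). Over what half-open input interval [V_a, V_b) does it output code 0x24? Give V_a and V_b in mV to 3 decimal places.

LSB = 4.3/2^10 = 4.199 mV.
Code 0x24 = 36 decimal.
V_a = V_low + 36·LSB = 0.151172 V; V_b = V_low + 37·LSB = 0.155371 V.

[151.172 mV, 155.371 mV)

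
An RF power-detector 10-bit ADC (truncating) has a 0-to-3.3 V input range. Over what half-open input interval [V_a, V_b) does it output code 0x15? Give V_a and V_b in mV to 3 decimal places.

LSB = 3.3/2^10 = 3.223 mV.
Code 0x15 = 21 decimal.
V_a = V_low + 21·LSB = 0.0676758 V; V_b = V_low + 22·LSB = 0.0708984 V.

[67.676 mV, 70.898 mV)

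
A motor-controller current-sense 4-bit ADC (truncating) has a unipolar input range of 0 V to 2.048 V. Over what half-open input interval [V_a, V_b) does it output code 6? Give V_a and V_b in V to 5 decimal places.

[0.76800 V, 0.89600 V)

LSB = 2.048/2^4 = 128.000 mV.
V_a = V_low + 6·LSB = 0.768 V; V_b = V_low + 7·LSB = 0.896 V.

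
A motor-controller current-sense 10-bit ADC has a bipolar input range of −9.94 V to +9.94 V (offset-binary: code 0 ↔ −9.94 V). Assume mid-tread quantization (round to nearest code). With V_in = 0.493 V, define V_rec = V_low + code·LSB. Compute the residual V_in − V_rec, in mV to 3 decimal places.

LSB = 19.88/2^10 = 19.414 mV.
(V_in − V_low)/LSB = (0.493 − (−9.94))/0.0194141 = 537.3940 → code 537 (round).
Code 537 maps back to (−9.94) + 537×0.0194141 V = 0.48535156 V.
V_in − V_rec = 0.00764844 V = 7.648 mV.

7.648 mV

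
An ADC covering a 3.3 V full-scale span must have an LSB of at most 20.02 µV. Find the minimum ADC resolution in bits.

18 bits

Number of steps required ≥ 3.3 V / 20.02 µV = 164835.16.
Need 2^N ≥ 164835.16; 2^17 = 131072, 2^18 = 262144.
Minimum N = 18.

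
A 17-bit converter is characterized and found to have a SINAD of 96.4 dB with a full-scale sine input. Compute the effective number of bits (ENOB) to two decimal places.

15.72 bits

ENOB = (SINAD − 1.76) / 6.02 = (96.4 − 1.76)/6.02 = 15.721.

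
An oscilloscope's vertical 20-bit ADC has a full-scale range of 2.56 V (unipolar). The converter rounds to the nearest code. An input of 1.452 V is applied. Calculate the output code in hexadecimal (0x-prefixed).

Full-scale span = 2.56 V; LSB = 2.56/2^20 = 2.44 µV.
(V_in − V_low)/LSB = (1.452 − 0) / 2.44141e-06 = 594739.200.
Round → code 594739.
In hexadecimal (0x-prefixed): 0x91333.

code 0x91333 (decimal 594739)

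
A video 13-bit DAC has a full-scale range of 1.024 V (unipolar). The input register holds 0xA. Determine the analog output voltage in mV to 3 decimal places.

LSB = 1.024 V / 2^13 = 125.00 µV.
Code 0xA = 10 decimal.
V_out = 0 + 10 × 0.000125 V = 0.00125 V.
= 1.250 mV.

1.250 mV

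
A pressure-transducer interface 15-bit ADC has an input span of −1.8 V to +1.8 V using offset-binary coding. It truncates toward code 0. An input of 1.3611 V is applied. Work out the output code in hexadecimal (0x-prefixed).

LSB = 3.6 V / 32768 = 109.86 µV.
(V_in − V_low)/LSB = (1.3611 − (−1.8)) / 0.000109863 = 28773.035.
Floor → code 28773.
In hexadecimal (0x-prefixed): 0x7065.

code 0x7065 (decimal 28773)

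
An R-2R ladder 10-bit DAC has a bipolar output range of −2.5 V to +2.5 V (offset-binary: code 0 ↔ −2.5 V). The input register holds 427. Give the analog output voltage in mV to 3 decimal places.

LSB = 5 V / 2^10 = 4.883 mV.
V_out = (−2.5) + 427 × 0.00488281 V = -0.415039 V.
= -415.039 mV.

-415.039 mV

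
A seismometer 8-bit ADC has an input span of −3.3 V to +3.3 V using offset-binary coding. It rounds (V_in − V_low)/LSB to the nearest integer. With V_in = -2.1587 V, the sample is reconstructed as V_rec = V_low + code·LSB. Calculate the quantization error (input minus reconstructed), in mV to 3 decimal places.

6.925 mV

LSB = 6.6/2^8 = 25.781 mV.
(-2.1587 − (−3.3))/0.0257812 = 44.2686; round gives code 44.
Code 44 maps back to (−3.3) + 44×0.0257812 V = -2.165625 V.
Difference: 0.006925 V → 6.925 mV.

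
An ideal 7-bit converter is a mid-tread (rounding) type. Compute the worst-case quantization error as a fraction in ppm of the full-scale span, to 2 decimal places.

3906.25 ppm

Rounding → worst-case error = ½ LSB = V_FS/2^8, so 1e+06/256 = 3906.25 ppm of full scale.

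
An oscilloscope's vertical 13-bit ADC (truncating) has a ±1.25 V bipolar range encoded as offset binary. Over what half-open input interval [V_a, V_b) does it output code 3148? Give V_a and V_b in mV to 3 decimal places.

LSB = 2.5/2^13 = 305.18 µV.
V_a = V_low + 3148·LSB = -0.289307 V; V_b = V_low + 3149·LSB = -0.289001 V.

[-289.307 mV, -289.001 mV)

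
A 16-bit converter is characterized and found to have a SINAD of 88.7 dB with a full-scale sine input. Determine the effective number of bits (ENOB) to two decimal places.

14.44 bits

ENOB = (SINAD − 1.76) / 6.02 = (88.7 − 1.76)/6.02 = 14.442.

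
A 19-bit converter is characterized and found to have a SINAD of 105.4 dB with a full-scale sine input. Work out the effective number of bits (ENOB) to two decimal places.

ENOB = (SINAD − 1.76) / 6.02 = (105.4 − 1.76)/6.02 = 17.216.

17.22 bits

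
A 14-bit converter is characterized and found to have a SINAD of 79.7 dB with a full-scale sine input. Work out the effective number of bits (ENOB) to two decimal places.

ENOB = (SINAD − 1.76) / 6.02 = (79.7 − 1.76)/6.02 = 12.947.

12.95 bits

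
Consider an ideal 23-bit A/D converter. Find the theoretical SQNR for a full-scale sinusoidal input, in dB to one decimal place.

140.2 dB

SNR ≈ 6.02·N + 1.76 dB = 6.02·23 + 1.76 = 140.22 dB.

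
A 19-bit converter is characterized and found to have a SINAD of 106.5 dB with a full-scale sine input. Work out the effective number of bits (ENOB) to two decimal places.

17.40 bits

ENOB = (SINAD − 1.76) / 6.02 = (106.5 − 1.76)/6.02 = 17.399.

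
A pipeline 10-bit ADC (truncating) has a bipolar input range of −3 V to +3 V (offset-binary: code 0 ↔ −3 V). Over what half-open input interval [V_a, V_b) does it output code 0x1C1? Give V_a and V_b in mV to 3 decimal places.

LSB = 6/2^10 = 5.859 mV.
Code 0x1C1 = 449 decimal.
V_a = V_low + 449·LSB = -0.369141 V; V_b = V_low + 450·LSB = -0.363281 V.

[-369.141 mV, -363.281 mV)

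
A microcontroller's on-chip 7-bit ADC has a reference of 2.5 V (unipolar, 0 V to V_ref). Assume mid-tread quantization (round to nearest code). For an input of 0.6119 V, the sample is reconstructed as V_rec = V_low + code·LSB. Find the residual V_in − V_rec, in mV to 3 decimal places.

LSB = 2.5/2^7 = 19.531 mV.
(0.6119 − 0)/0.0195312 = 31.3293; round gives code 31.
Code 31 maps back to 0 + 31×0.0195312 V = 0.60546875 V.
V_in − V_rec = 0.00643125 V = 6.431 mV.

6.431 mV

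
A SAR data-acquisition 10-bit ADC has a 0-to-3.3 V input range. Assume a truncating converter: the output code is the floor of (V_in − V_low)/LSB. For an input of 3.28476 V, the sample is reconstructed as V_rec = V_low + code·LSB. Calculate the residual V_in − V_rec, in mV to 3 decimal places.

One LSB is 3.3 V / 1024 = 3.223 mV.
(V_in − V_low)/LSB = (3.28476 − 0)/0.00322266 = 1019.2710 → code 1019 (floor).
Reconstructed: 3.2838867 V.
Difference: 0.000873281 V → 0.873 mV.

0.873 mV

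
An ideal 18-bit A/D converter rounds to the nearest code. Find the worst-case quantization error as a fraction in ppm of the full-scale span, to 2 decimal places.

Rounding → worst-case error = ½ LSB = V_FS/2^19, so 1e+06/524288 = 1.90735 ppm of full scale.

1.91 ppm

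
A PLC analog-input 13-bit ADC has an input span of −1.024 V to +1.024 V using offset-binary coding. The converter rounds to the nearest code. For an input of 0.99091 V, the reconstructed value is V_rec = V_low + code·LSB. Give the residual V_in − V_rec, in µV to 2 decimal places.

-90.00 µV

One LSB is 2.048 V / 8192 = 250.00 µV.
Scaled input = 8059.6400 LSBs, so code = 8060.
Code 8060 maps back to (−1.024) + 8060×0.00025 V = 0.991 V.
Error = 0.99091 − 0.991 = -9e-05 V = -90.00 µV.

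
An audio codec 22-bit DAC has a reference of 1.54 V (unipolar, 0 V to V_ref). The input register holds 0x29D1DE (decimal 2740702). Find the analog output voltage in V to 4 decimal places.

LSB = 1.54 V / 2^22 = 0.37 µV.
Code 0x29D1DE = 2740702 decimal.
V_out = 0 + 2740702 × 3.67165e-07 V = 1.00629 V.

1.0063 V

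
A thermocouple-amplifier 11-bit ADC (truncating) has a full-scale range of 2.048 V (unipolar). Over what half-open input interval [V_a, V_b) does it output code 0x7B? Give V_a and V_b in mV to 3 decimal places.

[123.000 mV, 124.000 mV)

LSB = 2.048/2^11 = 1.000 mV.
Code 0x7B = 123 decimal.
V_a = V_low + 123·LSB = 0.123 V; V_b = V_low + 124·LSB = 0.124 V.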